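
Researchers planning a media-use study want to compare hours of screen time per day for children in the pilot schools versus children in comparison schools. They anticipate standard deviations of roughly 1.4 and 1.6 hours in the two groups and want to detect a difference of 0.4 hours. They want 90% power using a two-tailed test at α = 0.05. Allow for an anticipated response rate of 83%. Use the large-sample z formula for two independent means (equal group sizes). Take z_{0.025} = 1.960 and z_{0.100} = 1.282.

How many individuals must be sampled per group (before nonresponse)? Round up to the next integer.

n = 358 per group

n = (z_{α/2} + z_β)² · (σ₁² + σ₂²) / δ²
  = (1.960 + 1.282)² · (1.4² + 1.6² = 4.52) / 0.4²
  = 10.5106 · 4.52 / 0.16
  = 296.92
Adjust for 83% response: 296.92 / 0.83 = 357.74.
Round up → n = 358 per group.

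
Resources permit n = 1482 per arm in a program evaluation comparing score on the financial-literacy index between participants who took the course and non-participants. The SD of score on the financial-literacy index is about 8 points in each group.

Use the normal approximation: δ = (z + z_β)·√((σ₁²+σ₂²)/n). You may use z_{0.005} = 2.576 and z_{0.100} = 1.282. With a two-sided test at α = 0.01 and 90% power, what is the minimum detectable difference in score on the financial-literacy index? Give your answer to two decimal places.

δ = (z_{α/2} + z_β) · √((σ₁²+σ₂²)/n)
  = (2.576 + 1.282) · √(128/1482)
  = 3.858 · √0.08637
  = 3.858 · 0.2939
  = 1.1338

Minimum detectable difference ≈ 1.13 points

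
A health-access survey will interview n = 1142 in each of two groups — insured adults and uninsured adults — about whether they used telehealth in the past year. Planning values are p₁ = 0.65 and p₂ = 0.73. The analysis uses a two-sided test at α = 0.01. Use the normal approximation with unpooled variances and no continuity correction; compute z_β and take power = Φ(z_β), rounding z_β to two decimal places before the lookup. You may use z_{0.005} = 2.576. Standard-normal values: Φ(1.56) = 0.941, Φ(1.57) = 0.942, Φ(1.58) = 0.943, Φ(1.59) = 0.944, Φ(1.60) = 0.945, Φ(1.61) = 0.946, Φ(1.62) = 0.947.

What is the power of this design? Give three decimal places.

Power ≈ 0.942

z_β = |p₁−p₂|·√(n/[p₁q₁+p₂q₂]) − z_{α/2}
    = 0.08 · √(1142/0.4246) − 2.576
    = 0.08 · 51.8613 − 2.576
    = 4.1489 − 2.576 = 1.5729 → 1.57
Power = Φ(1.57) = 0.942.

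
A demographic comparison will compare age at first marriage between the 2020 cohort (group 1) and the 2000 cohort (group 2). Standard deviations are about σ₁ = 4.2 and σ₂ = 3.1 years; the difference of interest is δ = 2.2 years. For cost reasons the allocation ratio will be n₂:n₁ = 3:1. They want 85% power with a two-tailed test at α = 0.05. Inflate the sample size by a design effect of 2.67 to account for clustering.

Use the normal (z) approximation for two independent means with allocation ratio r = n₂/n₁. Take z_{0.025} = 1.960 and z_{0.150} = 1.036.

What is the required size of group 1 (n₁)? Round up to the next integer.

n₁ = 104

n₁ = (z_{α/2} + z_β)² · (σ₁² + σ₂²/r) / δ²
   = (1.960 + 1.036)² · (4.2² + 3.1²/3) / 2.2²
   = 8.9760 · (17.64 + 3.2033) / 4.84
   = 8.9760 · 20.8433 / 4.84
   = 38.65
Design effect: 2.67 × 38.65 = 103.21.
Round up → n₁ = 104; n₂ = r·n₁ = 3 × 104 = 312.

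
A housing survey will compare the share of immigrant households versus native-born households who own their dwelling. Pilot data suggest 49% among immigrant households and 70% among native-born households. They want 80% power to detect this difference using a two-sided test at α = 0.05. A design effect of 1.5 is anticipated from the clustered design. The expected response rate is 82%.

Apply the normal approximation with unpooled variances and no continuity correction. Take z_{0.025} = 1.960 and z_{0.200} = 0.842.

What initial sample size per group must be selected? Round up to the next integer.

n = 150 per group

n = (z_{α/2} + z_β)² · [p₁(1−p₁) + p₂(1−p₂)] / (p₁ − p₂)²
  = (1.960 + 0.842)² · (0.49·0.51 + 0.70·0.30) / (-0.21)²
  = (2.802)² · (0.2499 + 0.2100) / 0.0441
  = 7.8512 · 0.4599 / 0.0441
  = 81.88
Design effect: 1.5 × 81.88 = 122.82.
Adjust for 82% response: 122.82 / 0.82 = 149.77.
Round up → n = 150 per group.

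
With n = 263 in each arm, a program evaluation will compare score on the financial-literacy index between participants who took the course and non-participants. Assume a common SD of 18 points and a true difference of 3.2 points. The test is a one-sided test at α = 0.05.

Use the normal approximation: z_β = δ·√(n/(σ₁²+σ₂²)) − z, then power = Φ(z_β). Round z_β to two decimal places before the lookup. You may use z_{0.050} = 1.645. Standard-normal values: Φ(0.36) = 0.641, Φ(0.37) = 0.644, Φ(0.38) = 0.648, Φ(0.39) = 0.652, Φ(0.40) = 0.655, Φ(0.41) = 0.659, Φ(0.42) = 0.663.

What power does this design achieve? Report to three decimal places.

Power ≈ 0.652

z_β = δ·√(n/(σ₁²+σ₂²)) − z_α
    = 3.2 · √(263/648) − 1.645
    = 3.2 · 0.63707 − 1.645
    = 2.0386 − 1.645 = 0.3936 → 0.39
Power = Φ(0.39) = 0.652.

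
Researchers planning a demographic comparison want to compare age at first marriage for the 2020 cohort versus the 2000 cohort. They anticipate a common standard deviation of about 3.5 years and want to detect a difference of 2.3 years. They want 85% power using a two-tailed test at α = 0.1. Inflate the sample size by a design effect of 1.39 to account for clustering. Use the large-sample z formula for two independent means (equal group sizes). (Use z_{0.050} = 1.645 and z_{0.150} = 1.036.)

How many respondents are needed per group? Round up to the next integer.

n = (z_{α/2} + z_β)² · (σ₁² + σ₂²) / δ²
  = (1.645 + 1.036)² · (2·3.5² = 24.5) / 2.3²
  = 7.1878 · 24.5 / 5.29
  = 33.29
Design effect: 1.39 × 33.29 = 46.27.
Round up → n = 47 per group.

n = 47 per group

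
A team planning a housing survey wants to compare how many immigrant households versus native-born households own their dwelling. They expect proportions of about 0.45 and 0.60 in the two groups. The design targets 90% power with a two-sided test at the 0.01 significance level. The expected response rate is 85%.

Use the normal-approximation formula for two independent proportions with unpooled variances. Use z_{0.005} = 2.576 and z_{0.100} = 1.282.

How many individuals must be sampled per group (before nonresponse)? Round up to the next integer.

n = 380 per group

n = (z_{α/2} + z_β)² · [p₁(1−p₁) + p₂(1−p₂)] / (p₁ − p₂)²
  = (2.576 + 1.282)² · (0.45·0.55 + 0.60·0.40) / (-0.15)²
  = (3.858)² · (0.2475 + 0.2400) / 0.0225
  = 14.8842 · 0.4875 / 0.0225
  = 322.49
Adjust for 85% response: 322.49 / 0.85 = 379.40.
Round up → n = 380 per group.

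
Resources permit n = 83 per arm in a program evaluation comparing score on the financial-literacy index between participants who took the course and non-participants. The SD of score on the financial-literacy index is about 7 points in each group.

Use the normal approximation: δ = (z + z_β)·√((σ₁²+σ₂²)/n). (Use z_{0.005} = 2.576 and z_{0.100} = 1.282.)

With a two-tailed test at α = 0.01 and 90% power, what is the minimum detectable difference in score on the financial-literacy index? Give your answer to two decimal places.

δ = (z_{α/2} + z_β) · √((σ₁²+σ₂²)/n)
  = (2.576 + 1.282) · √(98/83)
  = 3.858 · √1.1807
  = 3.858 · 1.0866
  = 4.1921

Minimum detectable difference ≈ 4.19 points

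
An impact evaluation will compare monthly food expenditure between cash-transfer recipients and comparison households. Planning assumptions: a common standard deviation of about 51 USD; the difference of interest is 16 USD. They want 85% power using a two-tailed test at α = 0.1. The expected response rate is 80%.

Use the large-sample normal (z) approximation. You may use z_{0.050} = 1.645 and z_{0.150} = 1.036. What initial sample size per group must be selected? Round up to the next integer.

n = (z_{α/2} + z_β)² · (σ₁² + σ₂²) / δ²
  = (1.645 + 1.036)² · (2·51² = 5202) / 16²
  = 7.1878 · 5202 / 256
  = 146.06
Adjust for 80% response: 146.06 / 0.80 = 182.57.
Round up → n = 183 per group.

n = 183 per group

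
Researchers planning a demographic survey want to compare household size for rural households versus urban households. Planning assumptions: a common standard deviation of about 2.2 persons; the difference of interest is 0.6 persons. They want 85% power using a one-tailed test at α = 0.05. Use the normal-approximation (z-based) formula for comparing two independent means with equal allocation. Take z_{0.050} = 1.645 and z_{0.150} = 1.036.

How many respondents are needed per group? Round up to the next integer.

n = (z_α + z_β)² · (σ₁² + σ₂²) / δ²
  = (1.645 + 1.036)² · (2·2.2² = 9.68) / 0.6²
  = 7.1878 · 9.68 / 0.36
  = 193.27
Round up → n = 194 per group.

n = 194 per group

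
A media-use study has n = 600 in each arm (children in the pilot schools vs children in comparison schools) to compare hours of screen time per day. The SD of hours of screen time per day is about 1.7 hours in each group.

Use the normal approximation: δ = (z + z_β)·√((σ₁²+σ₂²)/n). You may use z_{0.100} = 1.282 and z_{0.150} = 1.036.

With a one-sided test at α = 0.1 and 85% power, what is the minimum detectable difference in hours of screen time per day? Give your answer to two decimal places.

Minimum detectable difference ≈ 0.23 hours

δ = (z_α + z_β) · √((σ₁²+σ₂²)/n)
  = (1.282 + 1.036) · √(5.78/600)
  = 2.318 · √0.00963
  = 2.318 · 0.0981
  = 0.2275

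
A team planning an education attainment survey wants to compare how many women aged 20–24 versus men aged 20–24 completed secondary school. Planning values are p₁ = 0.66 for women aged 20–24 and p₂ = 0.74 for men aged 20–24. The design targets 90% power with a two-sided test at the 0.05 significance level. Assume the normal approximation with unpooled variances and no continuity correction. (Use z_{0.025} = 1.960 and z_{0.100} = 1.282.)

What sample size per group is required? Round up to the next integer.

n = 685 per group

n = (z_{α/2} + z_β)² · [p₁(1−p₁) + p₂(1−p₂)] / (p₁ − p₂)²
  = (1.960 + 1.282)² · (0.66·0.34 + 0.74·0.26) / (-0.08)²
  = (3.242)² · (0.2244 + 0.1924) / 0.0064
  = 10.5106 · 0.4168 / 0.0064
  = 684.50
Round up → n = 685 per group.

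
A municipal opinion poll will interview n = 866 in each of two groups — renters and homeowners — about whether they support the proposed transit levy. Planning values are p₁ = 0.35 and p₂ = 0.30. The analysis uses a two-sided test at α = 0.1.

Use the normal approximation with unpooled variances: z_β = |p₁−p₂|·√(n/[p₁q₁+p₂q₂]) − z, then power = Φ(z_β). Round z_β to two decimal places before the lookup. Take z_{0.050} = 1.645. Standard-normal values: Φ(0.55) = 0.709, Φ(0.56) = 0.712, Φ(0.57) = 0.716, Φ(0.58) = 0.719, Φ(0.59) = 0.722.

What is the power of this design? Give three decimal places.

z_β = |p₁−p₂|·√(n/[p₁q₁+p₂q₂]) − z_{α/2}
    = 0.05 · √(866/0.4375) − 1.645
    = 0.05 · 44.4908 − 1.645
    = 2.2245 − 1.645 = 0.5795 → 0.58
Power = Φ(0.58) = 0.719.

Power ≈ 0.719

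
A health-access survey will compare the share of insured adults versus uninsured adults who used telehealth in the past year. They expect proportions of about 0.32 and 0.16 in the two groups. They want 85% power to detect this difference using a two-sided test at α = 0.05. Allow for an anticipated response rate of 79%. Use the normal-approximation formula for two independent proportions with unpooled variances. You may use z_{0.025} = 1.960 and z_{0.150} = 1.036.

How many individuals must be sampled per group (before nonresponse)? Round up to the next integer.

n = (z_{α/2} + z_β)² · [p₁(1−p₁) + p₂(1−p₂)] / (p₁ − p₂)²
  = (1.960 + 1.036)² · (0.32·0.68 + 0.16·0.84) / (0.16)²
  = (2.996)² · (0.2176 + 0.1344) / 0.0256
  = 8.9760 · 0.3520 / 0.0256
  = 123.42
Adjust for 79% response: 123.42 / 0.79 = 156.23.
Round up → n = 157 per group.

n = 157 per group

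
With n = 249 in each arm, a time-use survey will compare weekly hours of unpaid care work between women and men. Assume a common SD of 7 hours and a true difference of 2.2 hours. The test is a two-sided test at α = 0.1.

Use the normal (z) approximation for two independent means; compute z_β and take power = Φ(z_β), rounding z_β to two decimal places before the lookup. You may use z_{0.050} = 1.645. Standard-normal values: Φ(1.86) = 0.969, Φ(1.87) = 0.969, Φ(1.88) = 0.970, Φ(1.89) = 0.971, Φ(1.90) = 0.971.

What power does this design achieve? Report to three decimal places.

Power ≈ 0.969

z_β = δ·√(n/(σ₁²+σ₂²)) − z_{α/2}
    = 2.2 · √(249/98) − 1.645
    = 2.2 · 1.59399 − 1.645
    = 3.5068 − 1.645 = 1.8618 → 1.86
Power = Φ(1.86) = 0.969.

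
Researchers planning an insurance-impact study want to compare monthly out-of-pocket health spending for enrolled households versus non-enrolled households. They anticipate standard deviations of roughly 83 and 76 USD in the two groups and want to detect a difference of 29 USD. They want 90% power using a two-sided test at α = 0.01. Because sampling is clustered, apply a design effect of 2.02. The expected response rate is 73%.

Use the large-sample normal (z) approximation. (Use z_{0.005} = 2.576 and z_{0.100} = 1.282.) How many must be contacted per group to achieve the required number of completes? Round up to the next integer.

n = 621 per group

n = (z_{α/2} + z_β)² · (σ₁² + σ₂²) / δ²
  = (2.576 + 1.282)² · (83² + 76² = 12665) / 29²
  = 14.8842 · 12665 / 841
  = 224.15
Design effect: 2.02 × 224.15 = 452.78.
Adjust for 73% response: 452.78 / 0.73 = 620.24.
Round up → n = 621 per group.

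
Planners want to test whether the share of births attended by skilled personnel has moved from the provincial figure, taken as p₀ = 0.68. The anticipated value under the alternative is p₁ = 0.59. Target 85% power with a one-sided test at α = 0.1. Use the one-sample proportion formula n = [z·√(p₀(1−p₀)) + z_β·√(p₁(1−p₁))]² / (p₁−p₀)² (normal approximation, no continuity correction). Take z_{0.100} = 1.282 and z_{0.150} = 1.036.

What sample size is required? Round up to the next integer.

n = 152

n = [z_α·√(p₀q₀) + z_β·√(p₁q₁)]² / (p₁ − p₀)²
  = [1.282·√(0.68·0.32) + 1.036·√(0.59·0.41)]² / (-0.09)²
  = [1.282·0.4665 + 1.036·0.4918]² / 0.0081
  = [1.1076]² / 0.0081
  = 151.44
Round up → n = 152.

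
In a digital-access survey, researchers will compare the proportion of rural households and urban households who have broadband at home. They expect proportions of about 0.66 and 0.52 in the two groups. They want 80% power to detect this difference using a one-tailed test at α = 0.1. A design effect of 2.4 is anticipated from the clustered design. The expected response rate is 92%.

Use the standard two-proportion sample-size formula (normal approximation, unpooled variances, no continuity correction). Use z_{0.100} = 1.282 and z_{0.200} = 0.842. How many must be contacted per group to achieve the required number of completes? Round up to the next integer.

n = (z_α + z_β)² · [p₁(1−p₁) + p₂(1−p₂)] / (p₁ − p₂)²
  = (1.282 + 0.842)² · (0.66·0.34 + 0.52·0.48) / (0.14)²
  = (2.124)² · (0.2244 + 0.2496) / 0.0196
  = 4.5114 · 0.4740 / 0.0196
  = 109.10
Design effect: 2.4 × 109.10 = 261.84.
Adjust for 92% response: 261.84 / 0.92 = 284.61.
Round up → n = 285 per group.

n = 285 per group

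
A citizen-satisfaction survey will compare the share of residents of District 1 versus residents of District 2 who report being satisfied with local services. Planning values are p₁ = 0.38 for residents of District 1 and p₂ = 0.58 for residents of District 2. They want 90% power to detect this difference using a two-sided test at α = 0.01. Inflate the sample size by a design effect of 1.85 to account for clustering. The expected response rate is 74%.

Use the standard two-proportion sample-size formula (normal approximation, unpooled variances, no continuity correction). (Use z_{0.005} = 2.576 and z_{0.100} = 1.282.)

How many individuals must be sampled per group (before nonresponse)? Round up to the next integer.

n = (z_{α/2} + z_β)² · [p₁(1−p₁) + p₂(1−p₂)] / (p₁ − p₂)²
  = (2.576 + 1.282)² · (0.38·0.62 + 0.58·0.42) / (-0.20)²
  = (3.858)² · (0.2356 + 0.2436) / 0.0400
  = 14.8842 · 0.4792 / 0.0400
  = 178.31
Design effect: 1.85 × 178.31 = 329.88.
Adjust for 74% response: 329.88 / 0.74 = 445.78.
Round up → n = 446 per group.

n = 446 per group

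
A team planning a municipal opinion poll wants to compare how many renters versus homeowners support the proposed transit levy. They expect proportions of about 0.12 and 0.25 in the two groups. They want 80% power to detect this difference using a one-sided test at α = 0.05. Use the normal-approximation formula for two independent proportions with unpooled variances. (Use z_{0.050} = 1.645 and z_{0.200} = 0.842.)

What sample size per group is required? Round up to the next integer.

n = 108 per group

n = (z_α + z_β)² · [p₁(1−p₁) + p₂(1−p₂)] / (p₁ − p₂)²
  = (1.645 + 0.842)² · (0.12·0.88 + 0.25·0.75) / (-0.13)²
  = (2.487)² · (0.1056 + 0.1875) / 0.0169
  = 6.1852 · 0.2931 / 0.0169
  = 107.27
Round up → n = 108 per group.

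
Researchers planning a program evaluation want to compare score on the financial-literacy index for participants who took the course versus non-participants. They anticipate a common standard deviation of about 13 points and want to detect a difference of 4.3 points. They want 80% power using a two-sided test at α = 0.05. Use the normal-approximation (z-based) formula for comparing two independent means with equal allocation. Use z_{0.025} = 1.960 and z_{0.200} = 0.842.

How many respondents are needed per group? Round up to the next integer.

n = (z_{α/2} + z_β)² · (σ₁² + σ₂²) / δ²
  = (1.960 + 0.842)² · (2·13² = 338) / 4.3²
  = 7.8512 · 338 / 18.49
  = 143.52
Round up → n = 144 per group.

n = 144 per group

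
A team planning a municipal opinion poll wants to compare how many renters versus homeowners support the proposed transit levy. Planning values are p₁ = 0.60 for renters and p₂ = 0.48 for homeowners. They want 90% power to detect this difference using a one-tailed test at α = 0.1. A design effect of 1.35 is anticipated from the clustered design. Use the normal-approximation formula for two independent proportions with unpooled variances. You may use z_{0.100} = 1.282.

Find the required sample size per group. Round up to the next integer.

n = (z_α + z_β)² · [p₁(1−p₁) + p₂(1−p₂)] / (p₁ − p₂)²
  = (1.282 + 1.282)² · (0.60·0.40 + 0.48·0.52) / (0.12)²
  = (2.564)² · (0.2400 + 0.2496) / 0.0144
  = 6.5741 · 0.4896 / 0.0144
  = 223.52
Design effect: 1.35 × 223.52 = 301.75.
Round up → n = 302 per group.

n = 302 per group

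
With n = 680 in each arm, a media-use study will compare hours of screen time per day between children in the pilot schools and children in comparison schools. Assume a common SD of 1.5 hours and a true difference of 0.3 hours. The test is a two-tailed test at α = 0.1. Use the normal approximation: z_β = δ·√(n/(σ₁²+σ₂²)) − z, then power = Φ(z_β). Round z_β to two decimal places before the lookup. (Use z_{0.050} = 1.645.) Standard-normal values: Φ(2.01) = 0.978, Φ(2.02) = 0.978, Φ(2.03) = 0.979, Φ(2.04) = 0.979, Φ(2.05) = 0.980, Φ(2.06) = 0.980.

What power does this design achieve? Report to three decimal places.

z_β = δ·√(n/(σ₁²+σ₂²)) − z_{α/2}
    = 0.3 · √(680/4.5) − 1.645
    = 0.3 · 12.29273 − 1.645
    = 3.6878 − 1.645 = 2.0428 → 2.04
Power = Φ(2.04) = 0.979.

Power ≈ 0.979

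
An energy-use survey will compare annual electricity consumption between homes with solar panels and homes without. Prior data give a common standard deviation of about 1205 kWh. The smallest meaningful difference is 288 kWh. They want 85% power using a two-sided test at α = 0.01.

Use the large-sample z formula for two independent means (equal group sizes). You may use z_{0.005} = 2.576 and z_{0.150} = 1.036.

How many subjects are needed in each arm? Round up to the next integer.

n = 457 per group

n = (z_{α/2} + z_β)² · (σ₁² + σ₂²) / δ²
  = (2.576 + 1.036)² · (2·1205² = 2904050) / 288²
  = 13.0465 · 2904050 / 82944
  = 456.79
Round up → n = 457 per group.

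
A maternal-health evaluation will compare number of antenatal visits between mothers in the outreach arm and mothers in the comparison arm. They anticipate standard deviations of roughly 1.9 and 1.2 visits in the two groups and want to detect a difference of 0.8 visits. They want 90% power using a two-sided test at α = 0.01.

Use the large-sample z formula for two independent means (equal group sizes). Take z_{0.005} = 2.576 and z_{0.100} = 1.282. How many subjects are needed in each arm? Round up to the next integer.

n = (z_{α/2} + z_β)² · (σ₁² + σ₂²) / δ²
  = (2.576 + 1.282)² · (1.9² + 1.2² = 5.05) / 0.8²
  = 14.8842 · 5.05 / 0.64
  = 117.45
Round up → n = 118 per group.

n = 118 per group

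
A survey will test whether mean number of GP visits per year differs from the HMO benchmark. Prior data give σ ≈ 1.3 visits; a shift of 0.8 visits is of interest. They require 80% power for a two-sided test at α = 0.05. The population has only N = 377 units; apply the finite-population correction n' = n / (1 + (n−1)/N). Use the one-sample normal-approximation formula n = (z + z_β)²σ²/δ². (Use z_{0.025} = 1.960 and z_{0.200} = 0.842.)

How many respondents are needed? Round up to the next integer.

n = (z_{α/2} + z_β)² · σ² / δ²
  = (1.960 + 0.842)² · 1.3² / 0.8²
  = 7.8512 · 1.69 / 0.64
  = 20.73
Finite-population correction (N = 377): 20.73 / (1 + (20.73 − 1)/377) = 19.70.
Round up → n = 20.

n = 20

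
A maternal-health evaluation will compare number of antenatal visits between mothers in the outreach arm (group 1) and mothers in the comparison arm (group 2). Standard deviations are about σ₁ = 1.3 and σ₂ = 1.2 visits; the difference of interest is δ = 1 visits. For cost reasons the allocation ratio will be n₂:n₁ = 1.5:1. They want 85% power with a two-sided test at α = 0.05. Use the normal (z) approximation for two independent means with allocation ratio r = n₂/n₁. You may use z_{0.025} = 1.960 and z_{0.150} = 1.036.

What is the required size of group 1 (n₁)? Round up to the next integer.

n₁ = (z_{α/2} + z_β)² · (σ₁² + σ₂²/r) / δ²
   = (1.960 + 1.036)² · (1.3² + 1.2²/1.5) / 1²
   = 8.9760 · (1.69 + 0.96) / 1
   = 8.9760 · 2.65 / 1
   = 23.79
Round up → n₁ = 24; n₂ = r·n₁ = 1.5 × 24 = 36.

n₁ = 24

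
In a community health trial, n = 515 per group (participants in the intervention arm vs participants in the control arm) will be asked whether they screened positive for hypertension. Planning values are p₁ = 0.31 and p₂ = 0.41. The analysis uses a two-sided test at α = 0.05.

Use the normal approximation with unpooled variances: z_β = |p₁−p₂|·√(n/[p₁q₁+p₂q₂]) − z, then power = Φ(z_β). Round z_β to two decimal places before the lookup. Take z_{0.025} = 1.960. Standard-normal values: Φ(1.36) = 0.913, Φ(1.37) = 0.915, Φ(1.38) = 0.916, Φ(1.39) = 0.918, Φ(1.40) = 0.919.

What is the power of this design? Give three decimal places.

z_β = |p₁−p₂|·√(n/[p₁q₁+p₂q₂]) − z_{α/2}
    = 0.10 · √(515/0.4558) − 1.960
    = 0.10 · 33.6137 − 1.960
    = 3.3614 − 1.960 = 1.4014 → 1.40
Power = Φ(1.40) = 0.919.

Power ≈ 0.919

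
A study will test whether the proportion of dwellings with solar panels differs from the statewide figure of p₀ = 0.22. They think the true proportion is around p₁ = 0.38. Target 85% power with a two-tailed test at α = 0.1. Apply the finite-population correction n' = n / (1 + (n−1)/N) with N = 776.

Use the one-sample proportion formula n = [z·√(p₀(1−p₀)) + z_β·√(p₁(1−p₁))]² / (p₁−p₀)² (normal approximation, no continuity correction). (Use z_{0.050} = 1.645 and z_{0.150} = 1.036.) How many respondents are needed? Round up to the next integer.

n = [z_{α/2}·√(p₀q₀) + z_β·√(p₁q₁)]² / (p₁ − p₀)²
  = [1.645·√(0.22·0.78) + 1.036·√(0.38·0.62)]² / (0.16)²
  = [1.645·0.4142 + 1.036·0.4854]² / 0.0256
  = [1.1843]² / 0.0256
  = 54.79
Finite-population correction (N = 776): 54.79 / (1 + (54.79 − 1)/776) = 51.24.
Round up → n = 52.

n = 52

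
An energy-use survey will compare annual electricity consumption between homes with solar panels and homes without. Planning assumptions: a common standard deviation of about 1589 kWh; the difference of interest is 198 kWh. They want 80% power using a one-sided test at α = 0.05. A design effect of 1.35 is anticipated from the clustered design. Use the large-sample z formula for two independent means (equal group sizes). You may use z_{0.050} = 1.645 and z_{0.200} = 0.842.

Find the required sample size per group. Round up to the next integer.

n = 1076 per group

n = (z_α + z_β)² · (σ₁² + σ₂²) / δ²
  = (1.645 + 0.842)² · (2·1589² = 5049842) / 198²
  = 6.1852 · 5049842 / 39204
  = 796.71
Design effect: 1.35 × 796.71 = 1075.56.
Round up → n = 1076 per group.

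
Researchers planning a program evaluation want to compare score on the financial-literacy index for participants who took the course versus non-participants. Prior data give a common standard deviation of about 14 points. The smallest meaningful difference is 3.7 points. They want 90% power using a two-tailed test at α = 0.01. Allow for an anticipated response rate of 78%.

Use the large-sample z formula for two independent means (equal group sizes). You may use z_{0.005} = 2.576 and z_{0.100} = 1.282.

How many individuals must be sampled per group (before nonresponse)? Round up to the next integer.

n = 547 per group

n = (z_{α/2} + z_β)² · (σ₁² + σ₂²) / δ²
  = (2.576 + 1.282)² · (2·14² = 392) / 3.7²
  = 14.8842 · 392 / 13.69
  = 426.19
Adjust for 78% response: 426.19 / 0.78 = 546.40.
Round up → n = 547 per group.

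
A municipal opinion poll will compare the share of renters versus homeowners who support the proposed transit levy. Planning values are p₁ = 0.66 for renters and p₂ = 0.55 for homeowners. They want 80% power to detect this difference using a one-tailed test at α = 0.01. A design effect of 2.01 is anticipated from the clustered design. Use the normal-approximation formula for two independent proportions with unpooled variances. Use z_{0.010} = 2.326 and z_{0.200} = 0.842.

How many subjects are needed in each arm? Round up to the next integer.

n = 787 per group

n = (z_α + z_β)² · [p₁(1−p₁) + p₂(1−p₂)] / (p₁ − p₂)²
  = (2.326 + 0.842)² · (0.66·0.34 + 0.55·0.45) / (0.11)²
  = (3.168)² · (0.2244 + 0.2475) / 0.0121
  = 10.0362 · 0.4719 / 0.0121
  = 391.41
Design effect: 2.01 × 391.41 = 786.74.
Round up → n = 787 per group.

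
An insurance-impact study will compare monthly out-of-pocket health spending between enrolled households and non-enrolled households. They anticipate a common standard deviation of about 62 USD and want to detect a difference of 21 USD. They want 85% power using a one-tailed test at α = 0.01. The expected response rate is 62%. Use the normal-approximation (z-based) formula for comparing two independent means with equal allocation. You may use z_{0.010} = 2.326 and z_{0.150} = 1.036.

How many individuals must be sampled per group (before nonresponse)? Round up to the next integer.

n = 318 per group

n = (z_α + z_β)² · (σ₁² + σ₂²) / δ²
  = (2.326 + 1.036)² · (2·62² = 7688) / 21²
  = 11.3030 · 7688 / 441
  = 197.05
Adjust for 62% response: 197.05 / 0.62 = 317.82.
Round up → n = 318 per group.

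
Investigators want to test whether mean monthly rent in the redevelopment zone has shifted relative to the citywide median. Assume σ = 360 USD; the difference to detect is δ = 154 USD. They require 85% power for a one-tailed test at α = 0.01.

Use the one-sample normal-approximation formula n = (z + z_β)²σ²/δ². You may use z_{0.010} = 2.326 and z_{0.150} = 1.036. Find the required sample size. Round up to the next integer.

n = (z_α + z_β)² · σ² / δ²
  = (2.326 + 1.036)² · 360² / 154²
  = 11.3030 · 129600 / 23716
  = 61.77
Round up → n = 62.

n = 62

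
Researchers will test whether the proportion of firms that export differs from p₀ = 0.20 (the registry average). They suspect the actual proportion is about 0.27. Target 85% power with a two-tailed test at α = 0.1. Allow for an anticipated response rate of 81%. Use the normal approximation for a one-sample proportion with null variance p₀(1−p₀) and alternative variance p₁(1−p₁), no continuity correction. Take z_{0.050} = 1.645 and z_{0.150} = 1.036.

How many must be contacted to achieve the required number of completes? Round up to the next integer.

n = [z_{α/2}·√(p₀q₀) + z_β·√(p₁q₁)]² / (p₁ − p₀)²
  = [1.645·√(0.20·0.80) + 1.036·√(0.27·0.73)]² / (0.07)²
  = [1.645·0.4000 + 1.036·0.4440]² / 0.0049
  = [1.1179]² / 0.0049
  = 255.06
Adjust for 81% response: 255.06 / 0.81 = 314.89.
Round up → n = 315.

n = 315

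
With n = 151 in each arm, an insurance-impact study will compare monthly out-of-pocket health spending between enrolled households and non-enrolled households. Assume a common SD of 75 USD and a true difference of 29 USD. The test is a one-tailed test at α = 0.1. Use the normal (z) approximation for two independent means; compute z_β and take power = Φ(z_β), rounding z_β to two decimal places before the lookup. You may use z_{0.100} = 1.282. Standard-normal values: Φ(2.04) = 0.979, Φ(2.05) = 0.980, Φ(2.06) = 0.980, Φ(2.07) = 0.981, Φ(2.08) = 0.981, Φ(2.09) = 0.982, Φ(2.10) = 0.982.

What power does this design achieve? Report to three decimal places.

Power ≈ 0.981

z_β = δ·√(n/(σ₁²+σ₂²)) − z_α
    = 29 · √(151/11250) − 1.282
    = 29 · 0.11585 − 1.282
    = 3.3598 − 1.282 = 2.0778 → 2.08
Power = Φ(2.08) = 0.981.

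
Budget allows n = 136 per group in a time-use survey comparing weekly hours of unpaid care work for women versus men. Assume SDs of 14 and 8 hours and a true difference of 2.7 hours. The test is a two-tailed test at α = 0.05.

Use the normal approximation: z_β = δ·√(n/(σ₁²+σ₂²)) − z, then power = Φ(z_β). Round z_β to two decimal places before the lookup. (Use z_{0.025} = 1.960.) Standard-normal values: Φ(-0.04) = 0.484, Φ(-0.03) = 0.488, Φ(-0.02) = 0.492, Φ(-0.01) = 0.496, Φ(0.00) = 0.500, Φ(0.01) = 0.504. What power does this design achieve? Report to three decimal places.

z_β = δ·√(n/(σ₁²+σ₂²)) − z_{α/2}
    = 2.7 · √(136/260) − 1.960
    = 2.7 · 0.72324 − 1.960
    = 1.9527 − 1.960 = -0.0073 → -0.01
Power = Φ(-0.01) = 0.496.

Power ≈ 0.496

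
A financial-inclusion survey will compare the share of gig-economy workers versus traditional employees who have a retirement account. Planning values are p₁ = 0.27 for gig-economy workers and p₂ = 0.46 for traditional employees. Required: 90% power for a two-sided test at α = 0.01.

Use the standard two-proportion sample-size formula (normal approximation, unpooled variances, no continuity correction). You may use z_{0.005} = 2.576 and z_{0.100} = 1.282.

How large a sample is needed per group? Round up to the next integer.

n = (z_{α/2} + z_β)² · [p₁(1−p₁) + p₂(1−p₂)] / (p₁ − p₂)²
  = (2.576 + 1.282)² · (0.27·0.73 + 0.46·0.54) / (-0.19)²
  = (3.858)² · (0.1971 + 0.2484) / 0.0361
  = 14.8842 · 0.4455 / 0.0361
  = 183.68
Round up → n = 184 per group.

n = 184 per group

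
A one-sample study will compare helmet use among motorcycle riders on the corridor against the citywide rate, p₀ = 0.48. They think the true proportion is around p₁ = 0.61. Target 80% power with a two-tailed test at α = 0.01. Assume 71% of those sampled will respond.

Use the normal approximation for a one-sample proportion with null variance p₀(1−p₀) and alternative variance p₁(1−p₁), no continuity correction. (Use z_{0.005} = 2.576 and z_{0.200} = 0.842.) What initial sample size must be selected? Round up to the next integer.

n = [z_{α/2}·√(p₀q₀) + z_β·√(p₁q₁)]² / (p₁ − p₀)²
  = [2.576·√(0.48·0.52) + 0.842·√(0.61·0.39)]² / (0.13)²
  = [2.576·0.4996 + 0.842·0.4877]² / 0.0169
  = [1.6977]² / 0.0169
  = 170.53
Adjust for 71% response: 170.53 / 0.71 = 240.19.
Round up → n = 241.

n = 241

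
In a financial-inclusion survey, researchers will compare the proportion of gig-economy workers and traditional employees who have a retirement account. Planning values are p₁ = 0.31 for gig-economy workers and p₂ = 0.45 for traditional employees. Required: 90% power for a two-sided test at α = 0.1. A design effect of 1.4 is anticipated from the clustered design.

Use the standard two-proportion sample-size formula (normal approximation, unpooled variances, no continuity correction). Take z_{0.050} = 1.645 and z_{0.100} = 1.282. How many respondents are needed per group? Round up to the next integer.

n = 283 per group

n = (z_{α/2} + z_β)² · [p₁(1−p₁) + p₂(1−p₂)] / (p₁ − p₂)²
  = (1.645 + 1.282)² · (0.31·0.69 + 0.45·0.55) / (-0.14)²
  = (2.927)² · (0.2139 + 0.2475) / 0.0196
  = 8.5673 · 0.4614 / 0.0196
  = 201.68
Design effect: 1.4 × 201.68 = 282.35.
Round up → n = 283 per group.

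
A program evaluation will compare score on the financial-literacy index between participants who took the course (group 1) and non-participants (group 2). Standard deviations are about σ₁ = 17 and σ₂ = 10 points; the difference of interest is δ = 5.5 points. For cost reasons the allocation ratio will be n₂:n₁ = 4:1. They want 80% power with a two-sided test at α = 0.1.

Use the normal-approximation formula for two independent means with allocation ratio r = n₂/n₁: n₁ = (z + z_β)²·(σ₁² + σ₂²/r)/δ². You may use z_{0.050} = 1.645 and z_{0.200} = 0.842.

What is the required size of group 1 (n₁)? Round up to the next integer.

n₁ = (z_{α/2} + z_β)² · (σ₁² + σ₂²/r) / δ²
   = (1.645 + 0.842)² · (17² + 10²/4) / 5.5²
   = 6.1852 · (289 + 25) / 30.25
   = 6.1852 · 314 / 30.25
   = 64.20
Round up → n₁ = 65; n₂ = r·n₁ = 4 × 65 = 260.

n₁ = 65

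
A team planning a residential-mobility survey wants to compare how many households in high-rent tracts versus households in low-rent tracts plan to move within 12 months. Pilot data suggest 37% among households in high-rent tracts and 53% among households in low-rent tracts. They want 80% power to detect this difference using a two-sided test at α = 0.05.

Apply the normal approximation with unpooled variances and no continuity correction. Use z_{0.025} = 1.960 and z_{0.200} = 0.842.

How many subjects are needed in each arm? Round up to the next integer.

n = 148 per group

n = (z_{α/2} + z_β)² · [p₁(1−p₁) + p₂(1−p₂)] / (p₁ − p₂)²
  = (1.960 + 0.842)² · (0.37·0.63 + 0.53·0.47) / (-0.16)²
  = (2.802)² · (0.2331 + 0.2491) / 0.0256
  = 7.8512 · 0.4822 / 0.0256
  = 147.88
Round up → n = 148 per group.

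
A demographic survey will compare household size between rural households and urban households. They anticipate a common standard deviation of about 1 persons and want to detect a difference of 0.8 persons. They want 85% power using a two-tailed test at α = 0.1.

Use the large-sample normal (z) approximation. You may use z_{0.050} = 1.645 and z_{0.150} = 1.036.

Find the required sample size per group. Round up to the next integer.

n = 23 per group

n = (z_{α/2} + z_β)² · (σ₁² + σ₂²) / δ²
  = (1.645 + 1.036)² · (2·1² = 2) / 0.8²
  = 7.1878 · 2 / 0.64
  = 22.46
Round up → n = 23 per group.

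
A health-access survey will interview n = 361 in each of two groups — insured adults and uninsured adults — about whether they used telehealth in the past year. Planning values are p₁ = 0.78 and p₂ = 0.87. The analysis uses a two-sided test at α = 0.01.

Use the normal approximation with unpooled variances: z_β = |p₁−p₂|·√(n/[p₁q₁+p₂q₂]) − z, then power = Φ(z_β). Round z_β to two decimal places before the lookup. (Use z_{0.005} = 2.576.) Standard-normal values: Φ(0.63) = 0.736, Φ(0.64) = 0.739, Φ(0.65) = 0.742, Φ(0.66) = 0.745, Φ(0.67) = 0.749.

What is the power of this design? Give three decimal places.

Power ≈ 0.736

z_β = |p₁−p₂|·√(n/[p₁q₁+p₂q₂]) − z_{α/2}
    = 0.09 · √(361/0.2847) − 2.576
    = 0.09 · 35.6090 − 2.576
    = 3.2048 − 2.576 = 0.6288 → 0.63
Power = Φ(0.63) = 0.736.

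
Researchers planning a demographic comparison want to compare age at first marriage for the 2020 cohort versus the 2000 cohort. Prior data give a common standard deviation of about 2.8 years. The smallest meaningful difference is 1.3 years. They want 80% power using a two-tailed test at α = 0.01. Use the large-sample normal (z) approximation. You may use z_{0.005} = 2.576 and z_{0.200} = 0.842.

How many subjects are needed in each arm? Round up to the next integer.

n = 109 per group

n = (z_{α/2} + z_β)² · (σ₁² + σ₂²) / δ²
  = (2.576 + 0.842)² · (2·2.8² = 15.68) / 1.3²
  = 11.6827 · 15.68 / 1.69
  = 108.39
Round up → n = 109 per group.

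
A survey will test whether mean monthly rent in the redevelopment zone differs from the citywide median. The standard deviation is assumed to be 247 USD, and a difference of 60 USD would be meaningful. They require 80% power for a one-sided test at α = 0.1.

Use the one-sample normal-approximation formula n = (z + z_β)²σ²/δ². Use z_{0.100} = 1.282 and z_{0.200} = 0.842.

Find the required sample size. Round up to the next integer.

n = (z_α + z_β)² · σ² / δ²
  = (1.282 + 0.842)² · 247² / 60²
  = 4.5114 · 61009 / 3600
  = 76.45
Round up → n = 77.

n = 77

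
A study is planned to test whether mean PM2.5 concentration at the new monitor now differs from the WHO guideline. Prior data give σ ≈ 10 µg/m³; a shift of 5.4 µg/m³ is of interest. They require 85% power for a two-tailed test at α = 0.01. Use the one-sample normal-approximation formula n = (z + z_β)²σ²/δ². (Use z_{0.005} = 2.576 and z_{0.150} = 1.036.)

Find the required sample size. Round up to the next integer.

n = 45

n = (z_{α/2} + z_β)² · σ² / δ²
  = (2.576 + 1.036)² · 10² / 5.4²
  = 13.0465 · 100 / 29.16
  = 44.74
Round up → n = 45.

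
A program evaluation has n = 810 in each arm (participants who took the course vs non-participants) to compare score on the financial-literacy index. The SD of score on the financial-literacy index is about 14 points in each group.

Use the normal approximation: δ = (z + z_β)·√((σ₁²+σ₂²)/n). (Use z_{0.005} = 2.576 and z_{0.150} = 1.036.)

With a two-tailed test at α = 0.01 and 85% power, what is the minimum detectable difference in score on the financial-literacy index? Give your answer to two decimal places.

Minimum detectable difference ≈ 2.51 points

δ = (z_{α/2} + z_β) · √((σ₁²+σ₂²)/n)
  = (2.576 + 1.036) · √(392/810)
  = 3.612 · √0.48395
  = 3.612 · 0.6957
  = 2.5127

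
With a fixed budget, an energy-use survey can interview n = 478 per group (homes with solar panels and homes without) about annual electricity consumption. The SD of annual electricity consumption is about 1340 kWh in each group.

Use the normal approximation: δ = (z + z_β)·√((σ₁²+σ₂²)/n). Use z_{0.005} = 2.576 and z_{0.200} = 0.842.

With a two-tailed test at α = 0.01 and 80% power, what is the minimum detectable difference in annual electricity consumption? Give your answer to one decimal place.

δ = (z_{α/2} + z_β) · √((σ₁²+σ₂²)/n)
  = (2.576 + 0.842) · √(3591200/478)
  = 3.418 · √7513.0
  = 3.418 · 86.6774
  = 296.2633

Minimum detectable difference ≈ 296.3 kWh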